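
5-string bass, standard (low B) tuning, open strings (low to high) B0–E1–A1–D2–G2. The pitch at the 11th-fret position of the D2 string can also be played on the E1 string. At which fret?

Fret 11 on D2 is MIDI 38 + 11 = 49 (C#3). On the E1 string (open MIDI 28), that pitch is 49 − 28 = fret 21.

21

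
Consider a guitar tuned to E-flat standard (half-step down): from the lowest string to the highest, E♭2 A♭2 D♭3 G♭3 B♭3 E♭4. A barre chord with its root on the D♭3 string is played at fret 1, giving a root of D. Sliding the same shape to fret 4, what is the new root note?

F

Moving from fret 1 to fret 4 shifts the root by 3 semitones.
D up 3 semitones is F.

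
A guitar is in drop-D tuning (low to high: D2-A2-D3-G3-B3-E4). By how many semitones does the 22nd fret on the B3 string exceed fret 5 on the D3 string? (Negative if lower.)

26 semitones

B3 at fret 22 → A5 (MIDI 81); D3 at fret 5 → G3 (MIDI 55).
81 − 55 = 26, so the two pitches are 26 semitones apart.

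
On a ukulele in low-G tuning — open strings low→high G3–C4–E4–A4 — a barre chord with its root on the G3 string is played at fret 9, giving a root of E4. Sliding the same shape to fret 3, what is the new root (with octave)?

A#3

Moving from fret 9 to fret 3 shifts the root by -6 semitones.
E4 down 6 semitones is A#3.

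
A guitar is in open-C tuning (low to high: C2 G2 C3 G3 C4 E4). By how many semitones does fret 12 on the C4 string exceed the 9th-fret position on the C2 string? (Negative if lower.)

27 semitones

C4 at fret 12 → C5 (MIDI 72); C2 at fret 9 → A2 (MIDI 45).
72 − 45 = 27, so the two pitches are 27 semitones apart.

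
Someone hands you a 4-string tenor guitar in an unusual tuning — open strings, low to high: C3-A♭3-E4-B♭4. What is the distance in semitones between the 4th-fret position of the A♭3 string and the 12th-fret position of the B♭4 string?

A♭3 at fret 4 → C4 (MIDI 60); B♭4 at fret 12 → B♭5 (MIDI 82).
60 − 82 = -22, so the two pitches are 22 semitones apart, with B♭5 the higher.

22 semitones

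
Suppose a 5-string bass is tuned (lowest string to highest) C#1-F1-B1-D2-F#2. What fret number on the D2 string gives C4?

22

C4 is 22 semitones above the open D2 (D–D#–E–F–…–A#–B–C), so it sits at fret 22.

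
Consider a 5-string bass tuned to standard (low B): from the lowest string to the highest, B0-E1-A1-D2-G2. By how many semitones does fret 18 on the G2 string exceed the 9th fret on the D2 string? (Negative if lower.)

14 semitones

G2 at fret 18 → C#4 (MIDI 61); D2 at fret 9 → B2 (MIDI 47).
61 − 47 = 14, so the two pitches are 14 semitones apart.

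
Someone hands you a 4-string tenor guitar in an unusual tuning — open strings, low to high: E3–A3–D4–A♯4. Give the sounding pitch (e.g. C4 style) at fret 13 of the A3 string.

A♯4

Each fret is one semitone, so A3 + 13 = A♯4.
(Equivalently spelled B♭4.)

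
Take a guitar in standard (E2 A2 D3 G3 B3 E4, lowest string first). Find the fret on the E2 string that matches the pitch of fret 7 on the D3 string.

17

Fret 7 on D3 is MIDI 50 + 7 = 57 (A3). On the E2 string (open MIDI 40), that pitch is 57 − 40 = fret 17.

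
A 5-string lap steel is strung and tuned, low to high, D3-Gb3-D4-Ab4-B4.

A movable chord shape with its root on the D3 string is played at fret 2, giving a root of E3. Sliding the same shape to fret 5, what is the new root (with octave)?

G3

Moving from fret 2 to fret 5 shifts the root by 3 semitones.
E3 up 3 semitones is G3.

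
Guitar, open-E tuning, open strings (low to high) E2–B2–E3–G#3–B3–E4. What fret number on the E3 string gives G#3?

4

G#3 is 4 semitones above the open E3 (E–F–F#–G–G#), so it sits at fret 4.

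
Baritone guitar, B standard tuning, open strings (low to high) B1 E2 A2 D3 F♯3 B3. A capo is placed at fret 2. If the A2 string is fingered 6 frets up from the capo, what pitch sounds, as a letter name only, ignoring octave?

F

The capo raises the open A2 by 2 semitones to B2; fretting 6 more gives A2 + 2 + 6 = A2 + 8 semitones, landing on F.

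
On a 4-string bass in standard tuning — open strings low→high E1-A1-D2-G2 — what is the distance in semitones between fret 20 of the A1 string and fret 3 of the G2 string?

A1 at fret 20 → F3 (MIDI 53); G2 at fret 3 → A#2 (MIDI 46).
53 − 46 = 7, so the two pitches are 7 semitones apart, with F3 the higher.

7 semitones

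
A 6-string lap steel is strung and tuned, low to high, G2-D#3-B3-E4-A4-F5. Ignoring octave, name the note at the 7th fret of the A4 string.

E

A4 is MIDI 69. Adding 7 gives 76; 76 mod 12 = 4, i.e. E.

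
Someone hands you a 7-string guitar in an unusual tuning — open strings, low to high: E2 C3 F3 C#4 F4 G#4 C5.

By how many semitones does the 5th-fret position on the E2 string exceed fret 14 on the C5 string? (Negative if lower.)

-41 semitones

E2 at fret 5 → A2 (MIDI 45); C5 at fret 14 → D6 (MIDI 86).
45 − 86 = -41, so the two pitches are 41 semitones apart.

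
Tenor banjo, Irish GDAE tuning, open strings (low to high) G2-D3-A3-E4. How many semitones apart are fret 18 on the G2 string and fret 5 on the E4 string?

8 semitones

G2 at fret 18 → C♯4 (MIDI 61); E4 at fret 5 → A4 (MIDI 69).
61 − 69 = -8, so the two pitches are 8 semitones apart, with A4 the higher.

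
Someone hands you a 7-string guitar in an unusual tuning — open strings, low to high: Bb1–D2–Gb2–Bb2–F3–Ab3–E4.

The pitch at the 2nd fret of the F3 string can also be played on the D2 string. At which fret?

17

Fret 2 on F3 is MIDI 53 + 2 = 55 (G3). On the D2 string (open MIDI 38), that pitch is 55 − 38 = fret 17.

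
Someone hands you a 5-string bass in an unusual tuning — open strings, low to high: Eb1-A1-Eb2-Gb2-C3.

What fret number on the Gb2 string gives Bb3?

Bb3 is 16 semitones above the open Gb2 (Gb–G–Ab–A–…–Ab–A–Bb), so it sits at fret 16.

16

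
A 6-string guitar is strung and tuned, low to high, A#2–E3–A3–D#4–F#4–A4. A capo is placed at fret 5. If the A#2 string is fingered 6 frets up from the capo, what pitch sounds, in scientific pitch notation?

The capo raises the open A#2 by 5 semitones to D#3; fretting 6 more gives A#2 + 5 + 6 = A#2 + 11 semitones = A3.

A3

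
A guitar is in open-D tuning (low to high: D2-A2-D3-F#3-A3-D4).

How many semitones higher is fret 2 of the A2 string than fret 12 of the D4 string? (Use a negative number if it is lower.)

A2 at fret 2 → B2 (MIDI 47); D4 at fret 12 → D5 (MIDI 74).
47 − 74 = -27, so the two pitches are 27 semitones apart.

-27 semitones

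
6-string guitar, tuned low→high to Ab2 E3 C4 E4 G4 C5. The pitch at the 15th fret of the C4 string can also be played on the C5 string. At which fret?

3

Fret 15 on C4 is MIDI 60 + 15 = 75 (Eb5). On the C5 string (open MIDI 72), that pitch is 75 − 72 = fret 3.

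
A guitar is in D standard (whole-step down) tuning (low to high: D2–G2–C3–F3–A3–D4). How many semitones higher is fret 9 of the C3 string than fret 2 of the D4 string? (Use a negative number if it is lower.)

C3 at fret 9 → A3 (MIDI 57); D4 at fret 2 → E4 (MIDI 64).
57 − 64 = -7, so the two pitches are 7 semitones apart.

-7 semitones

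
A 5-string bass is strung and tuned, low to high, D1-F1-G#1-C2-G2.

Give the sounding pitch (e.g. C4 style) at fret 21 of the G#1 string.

F3

G#1 is MIDI 32. Adding 21 gives 53, which is F3.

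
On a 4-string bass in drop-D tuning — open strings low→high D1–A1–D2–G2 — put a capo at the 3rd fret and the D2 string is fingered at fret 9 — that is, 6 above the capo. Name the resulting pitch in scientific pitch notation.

B2

The capo raises the open D2 by 3 semitones to F2; fretting 6 more gives D2 + 3 + 6 = D2 + 9 semitones = B2.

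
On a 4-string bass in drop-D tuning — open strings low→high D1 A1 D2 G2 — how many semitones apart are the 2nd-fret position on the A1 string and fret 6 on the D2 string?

9 semitones

A1 at fret 2 → B1 (MIDI 35); D2 at fret 6 → G♯2 (MIDI 44).
35 − 44 = -9, so the two pitches are 9 semitones apart, with G♯2 the higher.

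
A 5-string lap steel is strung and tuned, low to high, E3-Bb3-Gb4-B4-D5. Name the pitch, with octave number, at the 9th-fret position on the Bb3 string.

Bb3 is MIDI 58. Adding 9 gives 67, which is G4.

G4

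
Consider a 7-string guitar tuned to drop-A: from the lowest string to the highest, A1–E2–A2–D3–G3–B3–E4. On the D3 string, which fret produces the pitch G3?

5

G3 is 5 semitones above the open D3 (D–D#–E–F–F#–G), so it sits at fret 5.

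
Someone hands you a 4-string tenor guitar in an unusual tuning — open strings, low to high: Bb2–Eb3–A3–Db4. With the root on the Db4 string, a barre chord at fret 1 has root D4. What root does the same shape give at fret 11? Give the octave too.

C5

Moving from fret 1 to fret 11 shifts the root by 10 semitones.
D4 up 10 semitones is C5.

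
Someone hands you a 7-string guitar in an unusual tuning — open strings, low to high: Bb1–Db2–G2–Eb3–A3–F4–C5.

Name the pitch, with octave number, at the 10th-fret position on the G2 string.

G2 is MIDI 43. Adding 10 gives 53, which is F3.

F3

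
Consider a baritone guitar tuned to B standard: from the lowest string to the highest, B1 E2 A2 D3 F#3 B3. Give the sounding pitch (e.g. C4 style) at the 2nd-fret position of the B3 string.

C#4

B3 is MIDI 59. Adding 2 gives 61, which is C#4.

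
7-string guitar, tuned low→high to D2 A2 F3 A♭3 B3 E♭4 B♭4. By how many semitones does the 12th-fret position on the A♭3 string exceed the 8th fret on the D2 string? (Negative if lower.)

A♭3 at fret 12 → A♭4 (MIDI 68); D2 at fret 8 → B♭2 (MIDI 46).
68 − 46 = 22, so the two pitches are 22 semitones apart.

22 semitones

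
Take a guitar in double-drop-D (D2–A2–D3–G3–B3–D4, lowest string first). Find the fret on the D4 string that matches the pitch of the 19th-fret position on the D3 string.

Fret 19 on D3 is MIDI 50 + 19 = 69 (A4). On the D4 string (open MIDI 62), that pitch is 69 − 62 = fret 7.

7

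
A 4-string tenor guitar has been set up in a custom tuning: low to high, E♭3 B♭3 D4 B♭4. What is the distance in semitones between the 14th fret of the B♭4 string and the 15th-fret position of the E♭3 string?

B♭4 at fret 14 → C6 (MIDI 84); E♭3 at fret 15 → G♭4 (MIDI 66).
84 − 66 = 18, so the two pitches are 18 semitones apart, with C6 the higher.

18 semitones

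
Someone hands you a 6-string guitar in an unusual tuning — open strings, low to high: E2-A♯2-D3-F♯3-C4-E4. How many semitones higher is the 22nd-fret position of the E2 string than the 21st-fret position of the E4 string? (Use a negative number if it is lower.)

E2 at fret 22 → D4 (MIDI 62); E4 at fret 21 → C♯6 (MIDI 85).
62 − 85 = -23, so the two pitches are 23 semitones apart.

-23 semitones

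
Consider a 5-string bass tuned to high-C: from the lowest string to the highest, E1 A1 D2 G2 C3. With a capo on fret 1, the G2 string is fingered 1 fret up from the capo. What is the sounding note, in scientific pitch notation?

A2

The capo raises the open G2 by 1 semitone to G#2; fretting 1 more gives G2 + 1 + 1 = G2 + 2 semitones = A2.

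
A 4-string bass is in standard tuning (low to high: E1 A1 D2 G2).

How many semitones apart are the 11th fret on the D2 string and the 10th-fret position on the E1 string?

11 semitones

D2 at fret 11 → C#3 (MIDI 49); E1 at fret 10 → D2 (MIDI 38).
49 − 38 = 11, so the two pitches are 11 semitones apart, with C#3 the higher.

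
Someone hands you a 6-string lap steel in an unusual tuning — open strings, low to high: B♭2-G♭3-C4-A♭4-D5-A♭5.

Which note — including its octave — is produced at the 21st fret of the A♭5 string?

F7

The open A♭5 string plus 21 semitones: Ab–A–Bb–B–…–Eb–E–F.
The walk passes from B into C 2 times, so the octave number goes from 5 to 7.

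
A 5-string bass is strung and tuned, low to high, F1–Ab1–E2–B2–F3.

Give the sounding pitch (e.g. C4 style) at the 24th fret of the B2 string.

B4

Each fret is one semitone, so B2 + 24 = B4.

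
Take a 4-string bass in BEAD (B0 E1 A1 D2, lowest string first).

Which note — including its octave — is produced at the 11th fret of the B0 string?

A♯1

Each fret is one semitone, so B0 + 11 = A♯1.
(Equivalently spelled B♭1.)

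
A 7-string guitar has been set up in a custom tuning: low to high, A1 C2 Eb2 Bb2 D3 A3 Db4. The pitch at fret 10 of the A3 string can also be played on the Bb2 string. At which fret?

Fret 10 on A3 is MIDI 57 + 10 = 67 (G4). On the Bb2 string (open MIDI 46), that pitch is 67 − 46 = fret 21.

21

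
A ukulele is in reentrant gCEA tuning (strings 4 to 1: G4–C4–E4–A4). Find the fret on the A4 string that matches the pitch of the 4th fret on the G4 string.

G4 at fret 4 is G4 + 4 semitones = B4.
The open A4 string is 2 semitones above the open G4, so the same pitch on the A4 string lies at fret 4 − 2 = 2.

2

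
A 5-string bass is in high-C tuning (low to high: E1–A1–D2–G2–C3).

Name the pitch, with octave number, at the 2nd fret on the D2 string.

Each fret is one semitone, so D2 + 2 = E2.

E2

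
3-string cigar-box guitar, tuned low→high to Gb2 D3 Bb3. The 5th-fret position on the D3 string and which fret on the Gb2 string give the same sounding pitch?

D3 at fret 5 is D3 + 5 semitones = G3.
The open Gb2 string is 8 semitones below the open D3, so the same pitch on the Gb2 string lies at fret 5 + 8 = 13.

13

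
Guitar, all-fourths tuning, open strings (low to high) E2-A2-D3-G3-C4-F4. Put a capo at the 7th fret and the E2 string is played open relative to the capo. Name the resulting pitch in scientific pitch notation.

B2

The capo raises the open E2 by 7 semitones to B2; fretting 0 more gives E2 + 7 + 0 = E2 + 7 semitones = B2.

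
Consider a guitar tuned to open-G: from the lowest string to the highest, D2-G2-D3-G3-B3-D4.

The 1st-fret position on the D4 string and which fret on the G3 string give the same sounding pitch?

Fret 1 on D4 is MIDI 62 + 1 = 63 (D#4). On the G3 string (open MIDI 55), that pitch is 63 − 55 = fret 8.

8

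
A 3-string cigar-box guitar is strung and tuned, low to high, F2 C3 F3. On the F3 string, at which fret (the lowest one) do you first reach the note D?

From F3, count semitones up the chromatic scale until reaching D: F–F#–G–G#–A–A#–B–C–C#–D — 9 steps.

9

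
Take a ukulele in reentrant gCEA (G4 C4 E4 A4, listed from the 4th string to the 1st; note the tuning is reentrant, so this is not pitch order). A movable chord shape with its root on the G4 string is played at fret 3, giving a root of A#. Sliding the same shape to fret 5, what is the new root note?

Moving from fret 3 to fret 5 shifts the root by 2 semitones.
A# up 2 semitones is C.

C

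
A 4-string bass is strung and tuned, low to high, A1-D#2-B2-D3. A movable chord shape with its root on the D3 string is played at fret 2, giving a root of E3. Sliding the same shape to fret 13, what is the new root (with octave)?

Moving from fret 2 to fret 13 shifts the root by 11 semitones.
E3 up 11 semitones is D#4.

D#4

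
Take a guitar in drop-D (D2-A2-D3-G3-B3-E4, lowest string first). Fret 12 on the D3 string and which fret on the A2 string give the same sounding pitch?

17

D3 at fret 12 is D3 + 12 semitones = D4.
The open A2 string is 5 semitones below the open D3, so the same pitch on the A2 string lies at fret 12 + 5 = 17.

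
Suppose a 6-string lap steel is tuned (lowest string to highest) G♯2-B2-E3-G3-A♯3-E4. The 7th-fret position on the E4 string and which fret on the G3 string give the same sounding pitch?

16

E4 at fret 7 is E4 + 7 semitones = B4.
The open G3 string is 9 semitones below the open E4, so the same pitch on the G3 string lies at fret 7 + 9 = 16.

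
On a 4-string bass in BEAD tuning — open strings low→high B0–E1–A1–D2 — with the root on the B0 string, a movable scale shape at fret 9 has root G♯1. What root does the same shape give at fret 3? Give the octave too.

Moving from fret 9 to fret 3 shifts the root by -6 semitones.
G♯1 down 6 semitones is D1.

D1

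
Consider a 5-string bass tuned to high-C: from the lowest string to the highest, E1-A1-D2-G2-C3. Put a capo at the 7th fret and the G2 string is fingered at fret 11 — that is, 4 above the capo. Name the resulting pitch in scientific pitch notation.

The capo raises the open G2 by 7 semitones to D3; fretting 4 more gives G2 + 7 + 4 = G2 + 11 semitones = F♯3.

F♯3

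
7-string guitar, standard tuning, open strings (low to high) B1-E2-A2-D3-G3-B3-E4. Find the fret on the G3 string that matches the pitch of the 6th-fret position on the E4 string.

15

E4 at fret 6 is E4 + 6 semitones = A♯4.
The open G3 string is 9 semitones below the open E4, so the same pitch on the G3 string lies at fret 6 + 9 = 15.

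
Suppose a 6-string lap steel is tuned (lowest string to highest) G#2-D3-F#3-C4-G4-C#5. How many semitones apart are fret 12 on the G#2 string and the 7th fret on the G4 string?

G#2 at fret 12 → G#3 (MIDI 56); G4 at fret 7 → D5 (MIDI 74).
56 − 74 = -18, so the two pitches are 18 semitones apart, with D5 the higher.

18 semitones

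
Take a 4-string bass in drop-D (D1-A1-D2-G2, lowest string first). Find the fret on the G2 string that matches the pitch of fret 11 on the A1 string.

Fret 11 on A1 is MIDI 33 + 11 = 44 (G#2). On the G2 string (open MIDI 43), that pitch is 44 − 43 = fret 1.

1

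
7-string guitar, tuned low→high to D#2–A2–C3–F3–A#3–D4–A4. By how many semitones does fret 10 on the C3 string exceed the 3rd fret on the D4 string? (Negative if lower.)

C3 at fret 10 → A#3 (MIDI 58); D4 at fret 3 → F4 (MIDI 65).
58 − 65 = -7, so the two pitches are 7 semitones apart.

-7 semitones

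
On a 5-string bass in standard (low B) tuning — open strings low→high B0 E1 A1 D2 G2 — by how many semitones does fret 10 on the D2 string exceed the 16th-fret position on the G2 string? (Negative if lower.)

D2 at fret 10 → C3 (MIDI 48); G2 at fret 16 → B3 (MIDI 59).
48 − 59 = -11, so the two pitches are 11 semitones apart.

-11 semitones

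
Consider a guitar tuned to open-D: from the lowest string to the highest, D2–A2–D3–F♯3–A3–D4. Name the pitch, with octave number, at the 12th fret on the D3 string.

D4

Each fret is one semitone, so D3 + 12 = D4.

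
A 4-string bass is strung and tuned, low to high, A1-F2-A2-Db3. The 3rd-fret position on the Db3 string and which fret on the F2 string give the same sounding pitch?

Db3 at fret 3 is Db3 + 3 semitones = E3.
The open F2 string is 8 semitones below the open Db3, so the same pitch on the F2 string lies at fret 3 + 8 = 11.

11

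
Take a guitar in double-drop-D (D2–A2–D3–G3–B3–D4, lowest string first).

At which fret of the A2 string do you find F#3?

F#3 is 9 semitones above the open A2 (A–A#–B–C–C#–D–D#–E–F–F#), so it sits at fret 9.

9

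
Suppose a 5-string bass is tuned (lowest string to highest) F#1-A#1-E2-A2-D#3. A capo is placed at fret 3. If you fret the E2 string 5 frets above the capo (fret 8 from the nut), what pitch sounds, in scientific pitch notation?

The capo raises the open E2 by 3 semitones to G2; fretting 5 more gives E2 + 3 + 5 = E2 + 8 semitones = C3.

C3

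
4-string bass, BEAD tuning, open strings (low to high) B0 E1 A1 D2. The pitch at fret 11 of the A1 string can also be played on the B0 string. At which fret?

21

Fret 11 on A1 is MIDI 33 + 11 = 44 (G#2). On the B0 string (open MIDI 23), that pitch is 44 − 23 = fret 21.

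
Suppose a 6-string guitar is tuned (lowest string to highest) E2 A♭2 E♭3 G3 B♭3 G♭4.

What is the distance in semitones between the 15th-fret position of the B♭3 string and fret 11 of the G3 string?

B♭3 at fret 15 → D♭5 (MIDI 73); G3 at fret 11 → G♭4 (MIDI 66).
73 − 66 = 7, so the two pitches are 7 semitones apart, with D♭5 the higher.

7 semitones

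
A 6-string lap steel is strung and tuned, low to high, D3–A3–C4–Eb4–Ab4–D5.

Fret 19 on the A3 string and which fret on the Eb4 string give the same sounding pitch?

13

A3 at fret 19 is A3 + 19 semitones = E5.
The open Eb4 string is 6 semitones above the open A3, so the same pitch on the Eb4 string lies at fret 19 − 6 = 13.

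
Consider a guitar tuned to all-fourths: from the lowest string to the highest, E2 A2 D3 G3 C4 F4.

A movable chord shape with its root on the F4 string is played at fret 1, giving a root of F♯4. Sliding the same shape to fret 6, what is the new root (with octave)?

B4

Moving from fret 1 to fret 6 shifts the root by 5 semitones.
F♯4 up 5 semitones is B4.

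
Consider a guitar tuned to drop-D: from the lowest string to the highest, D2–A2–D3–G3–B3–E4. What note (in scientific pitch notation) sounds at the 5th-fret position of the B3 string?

E4

The open B3 string plus 5 semitones: B–C–C#–D–D#–E.
The walk passes from B into C once, so the octave number goes from 3 to 4.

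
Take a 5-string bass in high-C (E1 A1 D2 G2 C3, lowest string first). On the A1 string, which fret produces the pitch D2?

5

D2 is 5 semitones above the open A1 (A–A#–B–C–C#–D), so it sits at fret 5.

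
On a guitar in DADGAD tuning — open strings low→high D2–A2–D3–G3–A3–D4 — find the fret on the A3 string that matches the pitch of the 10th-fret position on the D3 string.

3

D3 at fret 10 is D3 + 10 semitones = C4.
The open A3 string is 7 semitones above the open D3, so the same pitch on the A3 string lies at fret 10 − 7 = 3.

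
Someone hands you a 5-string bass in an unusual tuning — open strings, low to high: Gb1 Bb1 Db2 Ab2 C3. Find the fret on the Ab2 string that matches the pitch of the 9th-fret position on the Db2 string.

Db2 at fret 9 is Db2 + 9 semitones = Bb2.
The open Ab2 string is 7 semitones above the open Db2, so the same pitch on the Ab2 string lies at fret 9 − 7 = 2.

2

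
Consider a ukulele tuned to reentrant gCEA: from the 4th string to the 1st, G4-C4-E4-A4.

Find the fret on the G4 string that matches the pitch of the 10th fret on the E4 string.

7

Fret 10 on E4 is MIDI 64 + 10 = 74 (D5). On the G4 string (open MIDI 67), that pitch is 74 − 67 = fret 7.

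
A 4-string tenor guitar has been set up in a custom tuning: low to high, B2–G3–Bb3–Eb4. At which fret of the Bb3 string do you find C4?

2

C4 is 2 semitones above the open Bb3 (Bb–B–C), so it sits at fret 2.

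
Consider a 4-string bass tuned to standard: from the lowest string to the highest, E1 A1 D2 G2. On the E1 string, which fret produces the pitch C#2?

9

C#2 is 9 semitones above the open E1 (E–F–F#–G–G#–A–A#–B–C–C#), so it sits at fret 9.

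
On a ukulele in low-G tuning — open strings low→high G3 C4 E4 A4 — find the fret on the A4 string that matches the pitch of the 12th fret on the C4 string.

C4 at fret 12 is C4 + 12 semitones = C5.
The open A4 string is 9 semitones above the open C4, so the same pitch on the A4 string lies at fret 12 − 9 = 3.

3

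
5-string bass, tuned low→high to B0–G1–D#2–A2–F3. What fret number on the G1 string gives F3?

22

F3 is 22 semitones above the open G1 (G–G#–A–A#–…–D#–E–F), so it sits at fret 22.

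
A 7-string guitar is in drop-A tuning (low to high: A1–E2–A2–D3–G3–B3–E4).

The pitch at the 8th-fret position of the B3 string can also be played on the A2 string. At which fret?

Fret 8 on B3 is MIDI 59 + 8 = 67 (G4). On the A2 string (open MIDI 45), that pitch is 67 − 45 = fret 22.

22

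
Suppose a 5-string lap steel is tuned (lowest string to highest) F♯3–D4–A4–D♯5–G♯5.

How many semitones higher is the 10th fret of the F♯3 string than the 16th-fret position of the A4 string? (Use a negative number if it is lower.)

F♯3 at fret 10 → E4 (MIDI 64); A4 at fret 16 → C♯6 (MIDI 85).
64 − 85 = -21, so the two pitches are 21 semitones apart.

-21 semitones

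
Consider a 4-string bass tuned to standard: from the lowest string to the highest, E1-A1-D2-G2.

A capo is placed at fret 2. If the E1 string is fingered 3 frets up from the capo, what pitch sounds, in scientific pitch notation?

The capo raises the open E1 by 2 semitones to F#1; fretting 3 more gives E1 + 2 + 3 = E1 + 5 semitones = A1.

A1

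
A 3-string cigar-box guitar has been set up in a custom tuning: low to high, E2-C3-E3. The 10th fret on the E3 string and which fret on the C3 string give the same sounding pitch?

14

E3 at fret 10 is E3 + 10 semitones = D4.
The open C3 string is 4 semitones below the open E3, so the same pitch on the C3 string lies at fret 10 + 4 = 14.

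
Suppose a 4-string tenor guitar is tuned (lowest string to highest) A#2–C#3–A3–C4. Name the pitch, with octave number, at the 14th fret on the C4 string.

Each fret is one semitone, so C4 + 14 = D5.

D5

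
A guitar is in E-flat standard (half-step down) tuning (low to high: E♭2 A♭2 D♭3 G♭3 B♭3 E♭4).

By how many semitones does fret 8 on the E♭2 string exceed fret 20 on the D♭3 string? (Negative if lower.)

-22 semitones

E♭2 at fret 8 → B2 (MIDI 47); D♭3 at fret 20 → A4 (MIDI 69).
47 − 69 = -22, so the two pitches are 22 semitones apart.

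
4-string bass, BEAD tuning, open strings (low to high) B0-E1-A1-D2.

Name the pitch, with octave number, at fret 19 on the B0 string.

Each fret is one semitone, so B0 + 19 = F#2.

F#2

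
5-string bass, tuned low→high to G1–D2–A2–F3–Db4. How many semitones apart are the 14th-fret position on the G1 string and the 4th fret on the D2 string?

3 semitones

G1 at fret 14 → A2 (MIDI 45); D2 at fret 4 → Gb2 (MIDI 42).
45 − 42 = 3, so the two pitches are 3 semitones apart, with A2 the higher.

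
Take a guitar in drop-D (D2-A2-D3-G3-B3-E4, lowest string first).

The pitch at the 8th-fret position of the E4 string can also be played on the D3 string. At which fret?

E4 at fret 8 is E4 + 8 semitones = C5.
The open D3 string is 14 semitones below the open E4, so the same pitch on the D3 string lies at fret 8 + 14 = 22.

22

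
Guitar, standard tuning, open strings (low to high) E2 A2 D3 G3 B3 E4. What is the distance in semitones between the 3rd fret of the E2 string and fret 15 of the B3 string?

31 semitones

E2 at fret 3 → G2 (MIDI 43); B3 at fret 15 → D5 (MIDI 74).
43 − 74 = -31, so the two pitches are 31 semitones apart, with D5 the higher.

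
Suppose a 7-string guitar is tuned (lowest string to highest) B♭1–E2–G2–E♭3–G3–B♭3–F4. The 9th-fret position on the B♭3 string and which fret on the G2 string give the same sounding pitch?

24

B♭3 at fret 9 is B♭3 + 9 semitones = G4.
The open G2 string is 15 semitones below the open B♭3, so the same pitch on the G2 string lies at fret 9 + 15 = 24.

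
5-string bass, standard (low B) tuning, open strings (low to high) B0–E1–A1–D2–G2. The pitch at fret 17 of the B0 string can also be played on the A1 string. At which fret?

B0 at fret 17 is B0 + 17 semitones = E2.
The open A1 string is 10 semitones above the open B0, so the same pitch on the A1 string lies at fret 17 − 10 = 7.

7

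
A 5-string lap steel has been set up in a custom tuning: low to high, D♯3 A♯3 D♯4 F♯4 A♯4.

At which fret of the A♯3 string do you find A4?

11

A4 is 11 semitones above the open A♯3 (A#–B–C–C#–…–G–G#–A), so it sits at fret 11.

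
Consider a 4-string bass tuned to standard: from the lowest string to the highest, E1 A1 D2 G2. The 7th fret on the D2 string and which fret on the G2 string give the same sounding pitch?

D2 at fret 7 is D2 + 7 semitones = A2.
The open G2 string is 5 semitones above the open D2, so the same pitch on the G2 string lies at fret 7 − 5 = 2.

2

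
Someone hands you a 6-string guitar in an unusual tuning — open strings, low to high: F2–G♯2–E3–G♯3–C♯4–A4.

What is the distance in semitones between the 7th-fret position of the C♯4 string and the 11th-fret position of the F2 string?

C♯4 at fret 7 → G♯4 (MIDI 68); F2 at fret 11 → E3 (MIDI 52).
68 − 52 = 16, so the two pitches are 16 semitones apart, with G♯4 the higher.

16 semitones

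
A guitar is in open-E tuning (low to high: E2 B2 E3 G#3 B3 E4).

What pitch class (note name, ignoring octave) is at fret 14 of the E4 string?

F#

E4 is MIDI 64. Adding 14 gives 78; 78 mod 12 = 6, i.e. F#.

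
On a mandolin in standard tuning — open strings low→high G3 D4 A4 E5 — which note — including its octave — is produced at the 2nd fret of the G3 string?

A3

Each fret is one semitone, so G3 + 2 = A3.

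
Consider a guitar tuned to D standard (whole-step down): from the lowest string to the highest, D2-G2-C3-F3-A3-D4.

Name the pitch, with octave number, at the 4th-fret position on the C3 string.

E3

The open C3 string plus 4 semitones: C–C#–D–D#–E.
No B→C boundary is crossed, so the octave stays at 3.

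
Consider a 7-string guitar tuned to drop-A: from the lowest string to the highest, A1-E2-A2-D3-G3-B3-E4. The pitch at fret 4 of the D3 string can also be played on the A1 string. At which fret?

21

Fret 4 on D3 is MIDI 50 + 4 = 54 (F#3). On the A1 string (open MIDI 33), that pitch is 54 − 33 = fret 21.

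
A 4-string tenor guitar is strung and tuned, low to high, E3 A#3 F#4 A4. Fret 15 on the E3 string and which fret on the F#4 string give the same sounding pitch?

1

E3 at fret 15 is E3 + 15 semitones = G4.
The open F#4 string is 14 semitones above the open E3, so the same pitch on the F#4 string lies at fret 15 − 14 = 1.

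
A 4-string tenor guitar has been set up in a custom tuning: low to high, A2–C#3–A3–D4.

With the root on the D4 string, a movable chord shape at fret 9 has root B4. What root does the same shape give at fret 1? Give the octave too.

Moving from fret 9 to fret 1 shifts the root by -8 semitones.
B4 down 8 semitones is D#4.

D#4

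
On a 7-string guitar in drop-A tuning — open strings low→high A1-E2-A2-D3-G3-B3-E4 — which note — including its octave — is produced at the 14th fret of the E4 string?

F#5

Each fret is one semitone, so E4 + 14 = F#5.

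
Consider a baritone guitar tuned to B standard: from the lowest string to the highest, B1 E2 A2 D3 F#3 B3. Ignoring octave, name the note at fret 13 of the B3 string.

C

B3 is MIDI 59. Adding 13 gives 72; 72 mod 12 = 0, i.e. C.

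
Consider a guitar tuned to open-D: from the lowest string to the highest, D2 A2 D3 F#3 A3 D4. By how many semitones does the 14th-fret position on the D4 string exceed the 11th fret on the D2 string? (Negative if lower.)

27 semitones

D4 at fret 14 → E5 (MIDI 76); D2 at fret 11 → C#3 (MIDI 49).
76 − 49 = 27, so the two pitches are 27 semitones apart.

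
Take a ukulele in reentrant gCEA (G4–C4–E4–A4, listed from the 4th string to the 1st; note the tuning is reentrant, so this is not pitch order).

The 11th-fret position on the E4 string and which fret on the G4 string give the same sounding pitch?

E4 at fret 11 is E4 + 11 semitones = D#5.
The open G4 string is 3 semitones above the open E4, so the same pitch on the G4 string lies at fret 11 − 3 = 8.

8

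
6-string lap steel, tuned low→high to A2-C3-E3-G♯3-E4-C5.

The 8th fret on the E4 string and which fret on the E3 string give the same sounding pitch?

20

E4 at fret 8 is E4 + 8 semitones = C5.
The open E3 string is 12 semitones below the open E4, so the same pitch on the E3 string lies at fret 8 + 12 = 20.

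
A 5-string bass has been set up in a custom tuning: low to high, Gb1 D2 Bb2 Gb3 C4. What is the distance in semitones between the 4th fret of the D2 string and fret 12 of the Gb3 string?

D2 at fret 4 → Gb2 (MIDI 42); Gb3 at fret 12 → Gb4 (MIDI 66).
42 − 66 = -24, so the two pitches are 24 semitones apart, with Gb4 the higher.

24 semitones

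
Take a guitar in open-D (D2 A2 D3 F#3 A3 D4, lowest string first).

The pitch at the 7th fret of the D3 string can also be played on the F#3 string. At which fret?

3

Fret 7 on D3 is MIDI 50 + 7 = 57 (A3). On the F#3 string (open MIDI 54), that pitch is 57 − 54 = fret 3.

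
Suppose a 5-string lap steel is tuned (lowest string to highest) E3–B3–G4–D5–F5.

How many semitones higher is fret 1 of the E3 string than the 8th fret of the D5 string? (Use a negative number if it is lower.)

-29 semitones

E3 at fret 1 → F3 (MIDI 53); D5 at fret 8 → Bb5 (MIDI 82).
53 − 82 = -29, so the two pitches are 29 semitones apart.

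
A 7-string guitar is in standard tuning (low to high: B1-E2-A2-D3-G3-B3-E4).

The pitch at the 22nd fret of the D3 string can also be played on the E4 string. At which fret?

Fret 22 on D3 is MIDI 50 + 22 = 72 (C5). On the E4 string (open MIDI 64), that pitch is 72 − 64 = fret 8.

8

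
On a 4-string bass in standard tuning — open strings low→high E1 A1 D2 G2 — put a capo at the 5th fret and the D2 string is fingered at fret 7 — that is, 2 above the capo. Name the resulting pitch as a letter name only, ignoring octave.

The capo raises the open D2 by 5 semitones to G2; fretting 2 more gives D2 + 5 + 2 = D2 + 7 semitones, landing on A.

A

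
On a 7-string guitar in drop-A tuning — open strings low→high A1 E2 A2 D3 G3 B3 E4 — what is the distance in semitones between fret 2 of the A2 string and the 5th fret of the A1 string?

9 semitones

A2 at fret 2 → B2 (MIDI 47); A1 at fret 5 → D2 (MIDI 38).
47 − 38 = 9, so the two pitches are 9 semitones apart, with B2 the higher.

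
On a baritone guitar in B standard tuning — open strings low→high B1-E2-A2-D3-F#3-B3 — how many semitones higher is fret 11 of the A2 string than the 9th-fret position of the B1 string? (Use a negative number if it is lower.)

A2 at fret 11 → G#3 (MIDI 56); B1 at fret 9 → G#2 (MIDI 44).
56 − 44 = 12, so the two pitches are 12 semitones apart.

12 semitones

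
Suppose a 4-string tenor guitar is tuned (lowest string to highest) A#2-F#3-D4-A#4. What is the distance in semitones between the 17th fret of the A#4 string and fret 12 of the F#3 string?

A#4 at fret 17 → D#6 (MIDI 87); F#3 at fret 12 → F#4 (MIDI 66).
87 − 66 = 21, so the two pitches are 21 semitones apart, with D#6 the higher.

21 semitones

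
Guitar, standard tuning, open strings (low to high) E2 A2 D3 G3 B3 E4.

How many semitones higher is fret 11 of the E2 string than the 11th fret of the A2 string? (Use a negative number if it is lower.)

E2 at fret 11 → D#3 (MIDI 51); A2 at fret 11 → G#3 (MIDI 56).
51 − 56 = -5, so the two pitches are 5 semitones apart.

-5 semitones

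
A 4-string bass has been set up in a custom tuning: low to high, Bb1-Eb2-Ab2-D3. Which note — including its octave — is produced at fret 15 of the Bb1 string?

Db3

The open Bb1 string plus 15 semitones: Bb–B–C–Db–…–B–C–Db.
The walk passes from B into C 2 times, so the octave number goes from 1 to 3.
(Equivalently spelled C#3.)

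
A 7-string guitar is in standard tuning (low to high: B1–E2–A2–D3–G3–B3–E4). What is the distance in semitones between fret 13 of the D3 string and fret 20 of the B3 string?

16 semitones

D3 at fret 13 → D#4 (MIDI 63); B3 at fret 20 → G5 (MIDI 79).
63 − 79 = -16, so the two pitches are 16 semitones apart, with G5 the higher.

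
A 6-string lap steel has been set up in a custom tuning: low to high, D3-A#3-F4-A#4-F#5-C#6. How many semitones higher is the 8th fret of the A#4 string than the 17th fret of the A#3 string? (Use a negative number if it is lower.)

3 semitones

A#4 at fret 8 → F#5 (MIDI 78); A#3 at fret 17 → D#5 (MIDI 75).
78 − 75 = 3, so the two pitches are 3 semitones apart.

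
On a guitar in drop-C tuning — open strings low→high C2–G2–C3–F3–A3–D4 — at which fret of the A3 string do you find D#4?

D#4 is 6 semitones above the open A3 (A–A#–B–C–C#–D–D#), so it sits at fret 6.

6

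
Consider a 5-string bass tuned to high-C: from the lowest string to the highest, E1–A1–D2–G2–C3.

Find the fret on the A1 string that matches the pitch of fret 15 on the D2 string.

20

Fret 15 on D2 is MIDI 38 + 15 = 53 (F3). On the A1 string (open MIDI 33), that pitch is 53 − 33 = fret 20.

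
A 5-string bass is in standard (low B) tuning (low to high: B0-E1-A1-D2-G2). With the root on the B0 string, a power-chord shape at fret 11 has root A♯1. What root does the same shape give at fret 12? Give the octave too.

B1

Moving from fret 11 to fret 12 shifts the root by 1 semitone.
A♯1 up 1 semitone is B1.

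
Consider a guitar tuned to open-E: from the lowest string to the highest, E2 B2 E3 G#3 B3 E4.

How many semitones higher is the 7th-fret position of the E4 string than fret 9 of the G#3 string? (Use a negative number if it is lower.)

E4 at fret 7 → B4 (MIDI 71); G#3 at fret 9 → F4 (MIDI 65).
71 − 65 = 6, so the two pitches are 6 semitones apart.

6 semitones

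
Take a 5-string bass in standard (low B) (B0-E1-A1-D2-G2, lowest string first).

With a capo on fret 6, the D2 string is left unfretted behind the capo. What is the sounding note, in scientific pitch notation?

The capo raises the open D2 by 6 semitones to G♯2; fretting 0 more gives D2 + 6 + 0 = D2 + 6 semitones = G♯2.
(Also written A♭.)

G♯2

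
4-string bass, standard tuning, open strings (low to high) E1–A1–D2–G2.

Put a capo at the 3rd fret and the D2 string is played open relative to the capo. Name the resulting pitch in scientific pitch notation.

F2

The capo raises the open D2 by 3 semitones to F2; fretting 0 more gives D2 + 3 + 0 = D2 + 3 semitones = F2.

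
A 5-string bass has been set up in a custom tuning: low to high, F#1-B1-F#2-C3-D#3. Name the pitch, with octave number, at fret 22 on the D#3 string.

Each fret is one semitone, so D#3 + 22 = C#5.
(Equivalently spelled Db5.)

C#5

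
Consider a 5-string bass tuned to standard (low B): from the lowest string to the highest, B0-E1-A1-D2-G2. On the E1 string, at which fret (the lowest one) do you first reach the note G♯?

From E1, count semitones up the chromatic scale until reaching G♯: E–F–F#–G–G# — 4 steps.

4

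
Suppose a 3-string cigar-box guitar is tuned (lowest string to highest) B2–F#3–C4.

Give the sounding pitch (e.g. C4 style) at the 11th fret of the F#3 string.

F4

The open F#3 string plus 11 semitones: F#–G–G#–A–…–D#–E–F.
The walk passes from B into C once, so the octave number goes from 3 to 4.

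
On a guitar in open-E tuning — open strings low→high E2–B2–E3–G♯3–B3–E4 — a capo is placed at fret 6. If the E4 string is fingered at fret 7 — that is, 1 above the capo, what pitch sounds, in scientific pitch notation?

B4

The capo raises the open E4 by 6 semitones to A♯4; fretting 1 more gives E4 + 6 + 1 = E4 + 7 semitones = B4.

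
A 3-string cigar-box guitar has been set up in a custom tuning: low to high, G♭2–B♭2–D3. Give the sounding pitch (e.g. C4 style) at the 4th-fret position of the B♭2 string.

Each fret is one semitone, so B♭2 + 4 = D3.

D3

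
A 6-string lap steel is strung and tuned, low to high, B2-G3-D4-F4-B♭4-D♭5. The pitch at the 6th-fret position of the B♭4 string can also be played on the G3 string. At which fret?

Fret 6 on B♭4 is MIDI 70 + 6 = 76 (E5). On the G3 string (open MIDI 55), that pitch is 76 − 55 = fret 21.

21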